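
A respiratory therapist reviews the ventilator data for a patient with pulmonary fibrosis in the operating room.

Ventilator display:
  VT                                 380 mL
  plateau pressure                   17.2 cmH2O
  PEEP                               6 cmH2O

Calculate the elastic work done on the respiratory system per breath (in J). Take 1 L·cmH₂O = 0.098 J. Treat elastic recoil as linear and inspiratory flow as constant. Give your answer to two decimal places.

0.21

Elastic work ≈ ½ × (Pplat − PEEP) × Vt = 0.5 × (17.2 − 6) × 0.380 L = 0.5 × 11.2 × 0.380 = 2.128 L·cmH2O.
× 0.098 J/(L·cmH2O) → 0.2085 J.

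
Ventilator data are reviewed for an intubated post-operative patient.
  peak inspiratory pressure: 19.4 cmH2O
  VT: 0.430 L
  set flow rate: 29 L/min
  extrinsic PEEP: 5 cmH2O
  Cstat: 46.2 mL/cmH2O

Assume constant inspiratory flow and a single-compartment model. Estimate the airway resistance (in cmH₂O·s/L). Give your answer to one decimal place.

Flow: 29 L/min ÷ 60 = 0.4833 L/s.
Equation of motion (constant flow): PIP = Vt/C + R·V̇ + PEEP.
R·V̇ = PIP − Vt/C − PEEP = 19.4 − 430/46.2 − 5 = 19.4 − 9.307 − 5 = 5.093 cmH2O.
R = 5.093 / 0.4833 = 10.538 cmH2O·s/L.

10.5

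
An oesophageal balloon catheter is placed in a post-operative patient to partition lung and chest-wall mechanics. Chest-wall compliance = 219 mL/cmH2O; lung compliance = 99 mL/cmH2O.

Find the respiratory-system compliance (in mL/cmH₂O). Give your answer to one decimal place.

Lung and chest wall are elastances in series: 1/Crs = 1/CL + 1/Ccw.
1/Crs = 1/99 + 1/219 = 0.01467.
Crs = 68.166 mL/cmH2O.

68.2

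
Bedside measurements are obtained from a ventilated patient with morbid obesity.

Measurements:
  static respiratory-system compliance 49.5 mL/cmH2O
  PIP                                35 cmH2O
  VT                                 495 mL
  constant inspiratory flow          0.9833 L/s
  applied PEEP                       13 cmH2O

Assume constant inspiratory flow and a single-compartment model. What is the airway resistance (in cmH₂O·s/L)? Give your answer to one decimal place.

12.2

Equation of motion (constant flow): PIP = Vt/C + R·V̇ + PEEP.
R·V̇ = PIP − Vt/C − PEEP = 35 − 495/49.5 − 13 = 35 − 10.0 − 13 = 12.0 cmH2O.
R = 12.0 / 0.9833 = 12.204 cmH2O·s/L.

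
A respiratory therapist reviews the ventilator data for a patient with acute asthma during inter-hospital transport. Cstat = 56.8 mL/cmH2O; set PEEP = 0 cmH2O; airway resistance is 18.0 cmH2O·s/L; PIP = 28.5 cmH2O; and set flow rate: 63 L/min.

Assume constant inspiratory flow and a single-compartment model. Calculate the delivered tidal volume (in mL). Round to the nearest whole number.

Flow: 63 L/min ÷ 60 = 1.05 L/s.
Equation of motion (constant flow): PIP = Vt/C + R·V̇ + PEEP.
Vt/C = PIP − R·V̇ − PEEP = 28.5 − 18.9 − 0 = 9.6 cmH2O.
Vt = C × 9.6 = 56.8 × 9.6 = 545.28 mL.

545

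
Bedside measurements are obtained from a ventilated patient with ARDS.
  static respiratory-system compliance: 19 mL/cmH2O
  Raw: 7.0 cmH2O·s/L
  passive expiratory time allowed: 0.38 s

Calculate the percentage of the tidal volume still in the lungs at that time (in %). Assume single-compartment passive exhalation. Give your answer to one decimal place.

τ = R × C = 7.0 × 19 mL/cmH2O = 7.0 × 0.019 L/cmH2O = 0.133 s.
Passive exhalation: V(t)/V₀ = e^(−t/τ) = e^(−0.38/0.133) = 0.05743.
Fraction remaining = 0.05743 → 5.743%.

5.7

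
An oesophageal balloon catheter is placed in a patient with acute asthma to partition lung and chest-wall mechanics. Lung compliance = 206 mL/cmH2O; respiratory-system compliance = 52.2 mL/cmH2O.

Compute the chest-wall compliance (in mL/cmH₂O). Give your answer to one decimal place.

1/Ccw = 1/Crs − 1/CL.
1/Ccw = 1/52.2 − 1/206 = 0.0143.
Ccw = 69.93 mL/cmH2O.

69.9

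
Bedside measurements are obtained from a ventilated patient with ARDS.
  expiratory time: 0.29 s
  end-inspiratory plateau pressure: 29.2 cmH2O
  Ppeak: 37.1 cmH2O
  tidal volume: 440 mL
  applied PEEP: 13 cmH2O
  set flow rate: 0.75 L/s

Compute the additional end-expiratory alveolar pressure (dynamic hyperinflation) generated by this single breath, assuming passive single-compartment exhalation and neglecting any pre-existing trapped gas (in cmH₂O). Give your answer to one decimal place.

5.9

R = (PIP − Pplat)/V̇ = (37.1 − 29.2) / 0.75 = 7.9/0.75 = 10.533 cmH2O·s/L.
C = Vt/(Pplat − PEEP) = 440.0 / (29.2 − 13) = 440.0/16.2 = 27.16 mL/cmH2O.
τ = R × C = 10.533 × 0.02716 L/cmH2O = 0.2861 s.
Fraction remaining = e^(−Te/τ) = e^(−0.29/0.2861) = 0.3629; trapped volume = 440.0 × 0.3629 = 159.68 mL.
Additional alveolar pressure from trapping ≈ V_trapped / C = 159.68 / 27.16 = 5.879 cmH2O.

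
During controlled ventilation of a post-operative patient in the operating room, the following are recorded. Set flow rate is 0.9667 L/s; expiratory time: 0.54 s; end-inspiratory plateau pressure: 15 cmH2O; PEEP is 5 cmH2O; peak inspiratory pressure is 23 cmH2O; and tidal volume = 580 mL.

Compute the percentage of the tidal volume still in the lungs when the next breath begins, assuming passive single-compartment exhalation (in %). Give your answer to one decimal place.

R = (PIP − Pplat)/V̇ = (23 − 15) / 0.9667 = 8.0/0.9667 = 8.276 cmH2O·s/L.
C = Vt/(Pplat − PEEP) = 580.0 / (15 − 5) = 580.0/10.0 = 58.0 mL/cmH2O.
τ = R × C = 8.276 × 0.058 L/cmH2O = 0.48 s.
Fraction remaining at end-expiration = e^(−Te/τ) = e^(−0.54/0.48) = 0.3247 → 32.47%.

32.5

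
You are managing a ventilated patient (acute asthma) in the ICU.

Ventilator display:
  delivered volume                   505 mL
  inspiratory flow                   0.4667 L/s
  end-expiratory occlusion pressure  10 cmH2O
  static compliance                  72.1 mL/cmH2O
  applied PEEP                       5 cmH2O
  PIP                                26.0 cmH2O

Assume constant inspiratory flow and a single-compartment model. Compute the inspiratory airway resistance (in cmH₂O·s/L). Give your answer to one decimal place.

19.3

Total PEEP = 10 cmH2O (set 5 + intrinsic 5); this is the baseline alveolar pressure.
Equation of motion (constant flow): PIP = Vt/C + R·V̇ + PEEP.
R·V̇ = PIP − Vt/C − PEEP = 26.0 − 505/72.1 − 10 = 26.0 − 7.004 − 10 = 8.996 cmH2O.
R = 8.996 / 0.4667 = 19.276 cmH2O·s/L.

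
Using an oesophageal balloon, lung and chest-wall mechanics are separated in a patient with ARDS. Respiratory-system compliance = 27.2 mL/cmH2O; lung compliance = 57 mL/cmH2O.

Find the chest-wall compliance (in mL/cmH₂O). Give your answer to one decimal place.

1/Ccw = 1/Crs − 1/CL.
1/Ccw = 1/27.2 − 1/57 = 0.01922.
Ccw = 52.029 mL/cmH2O.

52.0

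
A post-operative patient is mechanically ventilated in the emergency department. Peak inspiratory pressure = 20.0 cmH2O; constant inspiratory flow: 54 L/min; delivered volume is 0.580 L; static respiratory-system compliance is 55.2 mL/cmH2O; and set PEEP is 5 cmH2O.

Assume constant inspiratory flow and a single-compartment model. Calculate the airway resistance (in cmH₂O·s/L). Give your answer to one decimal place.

5.0

Flow: 54 L/min ÷ 60 = 0.9 L/s.
Equation of motion (constant flow): PIP = Vt/C + R·V̇ + PEEP.
R·V̇ = PIP − Vt/C − PEEP = 20.0 − 580/55.2 − 5 = 20.0 − 10.507 − 5 = 4.493 cmH2O.
R = 4.493 / 0.9 = 4.992 cmH2O·s/L.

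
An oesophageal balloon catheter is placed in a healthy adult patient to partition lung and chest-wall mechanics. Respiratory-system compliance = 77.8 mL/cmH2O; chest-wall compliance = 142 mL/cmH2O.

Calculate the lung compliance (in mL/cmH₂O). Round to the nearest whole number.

172

1/CL = 1/Crs − 1/Ccw.
1/CL = 1/77.8 − 1/142 = 0.005811.
CL = 172.09 mL/cmH2O.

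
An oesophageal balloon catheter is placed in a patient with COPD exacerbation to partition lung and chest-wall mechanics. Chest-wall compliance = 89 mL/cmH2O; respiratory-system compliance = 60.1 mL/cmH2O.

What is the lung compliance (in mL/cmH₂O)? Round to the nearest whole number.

1/CL = 1/Crs − 1/Ccw.
1/CL = 1/60.1 − 1/89 = 0.005403.
CL = 185.08 mL/cmH2O.

185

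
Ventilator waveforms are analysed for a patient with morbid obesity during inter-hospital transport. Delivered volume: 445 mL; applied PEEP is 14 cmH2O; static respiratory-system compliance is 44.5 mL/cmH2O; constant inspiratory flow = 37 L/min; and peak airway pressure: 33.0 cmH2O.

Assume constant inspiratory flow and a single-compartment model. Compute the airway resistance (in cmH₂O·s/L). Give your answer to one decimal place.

14.6

Flow: 37 L/min ÷ 60 = 0.6167 L/s.
Equation of motion (constant flow): PIP = Vt/C + R·V̇ + PEEP.
R·V̇ = PIP − Vt/C − PEEP = 33.0 − 445/44.5 − 14 = 33.0 − 10.0 − 14 = 9.0 cmH2O.
R = 9.0 / 0.6167 = 14.594 cmH2O·s/L.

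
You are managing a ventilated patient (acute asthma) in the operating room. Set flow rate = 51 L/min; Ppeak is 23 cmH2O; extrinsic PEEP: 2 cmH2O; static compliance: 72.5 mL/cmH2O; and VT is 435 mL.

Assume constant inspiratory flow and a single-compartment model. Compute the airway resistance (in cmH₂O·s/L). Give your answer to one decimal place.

Flow: 51 L/min ÷ 60 = 0.85 L/s.
Equation of motion (constant flow): PIP = Vt/C + R·V̇ + PEEP.
R·V̇ = PIP − Vt/C − PEEP = 23 − 435/72.5 − 2 = 23 − 6.0 − 2 = 15.0 cmH2O.
R = 15.0 / 0.85 = 17.647 cmH2O·s/L.

17.6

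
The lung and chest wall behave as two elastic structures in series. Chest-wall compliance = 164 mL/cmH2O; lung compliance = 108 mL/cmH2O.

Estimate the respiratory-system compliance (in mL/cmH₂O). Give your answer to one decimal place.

Lung and chest wall are elastances in series: 1/Crs = 1/CL + 1/Ccw.
1/Crs = 1/108 + 1/164 = 0.01536.
Crs = 65.104 mL/cmH2O.

65.1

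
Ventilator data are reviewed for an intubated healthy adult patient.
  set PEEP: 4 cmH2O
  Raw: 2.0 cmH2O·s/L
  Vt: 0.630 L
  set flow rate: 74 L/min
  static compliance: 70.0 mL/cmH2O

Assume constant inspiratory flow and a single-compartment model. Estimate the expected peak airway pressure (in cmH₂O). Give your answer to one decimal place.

15.5

Flow: 74 L/min ÷ 60 = 1.2333 L/s.
Equation of motion (constant flow): PIP = Vt/C + R·V̇ + PEEP.
PIP = 630/70.0 + 2.0×1.2333 + 4 = 9.0 + 2.467 + 4 = 15.467 cmH2O.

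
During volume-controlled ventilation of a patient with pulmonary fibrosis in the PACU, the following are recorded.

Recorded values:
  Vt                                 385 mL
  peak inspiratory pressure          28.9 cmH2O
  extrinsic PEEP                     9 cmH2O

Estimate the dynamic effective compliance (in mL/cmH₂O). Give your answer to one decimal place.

Dynamic compliance = Vt / (PIP − PEEP) = 385 / (28.9 − 9) = 385 / 19.9 = 19.347 mL/cmH2O.

19.3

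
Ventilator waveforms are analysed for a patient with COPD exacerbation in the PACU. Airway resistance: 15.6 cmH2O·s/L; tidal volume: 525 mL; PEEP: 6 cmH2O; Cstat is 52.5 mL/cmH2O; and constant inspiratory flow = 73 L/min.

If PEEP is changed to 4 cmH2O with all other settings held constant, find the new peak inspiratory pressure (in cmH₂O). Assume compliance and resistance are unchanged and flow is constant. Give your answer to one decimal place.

33.0

Flow: 73 L/min ÷ 60 = 1.2167 L/s.
PIP = Vt/C + R·V̇ + PEEP (constant-flow equation of motion).
Only the baseline term changes: ΔPIP = ΔPEEP = 4 − 6 = -2.0 cmH2O.
Original PIP = 525/52.5 + 15.6×1.2167 + 6 = 34.981 cmH2O; new PIP = 34.981 + (-2.0) = 32.981 cmH2O.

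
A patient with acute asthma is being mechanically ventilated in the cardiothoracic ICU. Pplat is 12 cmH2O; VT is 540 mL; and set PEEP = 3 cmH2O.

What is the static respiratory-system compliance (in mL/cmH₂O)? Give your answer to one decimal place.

60.0

Cstat = Vt / (Pplat − PEEP) = 540 / (12 − 3) = 540 / 9.0 = 60.0 mL/cmH2O.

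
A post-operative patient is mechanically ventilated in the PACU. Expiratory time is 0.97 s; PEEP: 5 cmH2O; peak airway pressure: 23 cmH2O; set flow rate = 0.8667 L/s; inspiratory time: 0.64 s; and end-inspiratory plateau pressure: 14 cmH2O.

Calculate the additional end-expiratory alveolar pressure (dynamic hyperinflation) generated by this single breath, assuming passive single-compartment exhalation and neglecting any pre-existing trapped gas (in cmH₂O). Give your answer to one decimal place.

2.0

Vt = flow × Ti = 0.8667 L/s × 0.64 s × 1000 mL/L = 554.69 mL.
R = (PIP − Pplat)/V̇ = (23 − 14) / 0.8667 = 9.0/0.8667 = 10.384 cmH2O·s/L.
C = Vt/(Pplat − PEEP) = 554.69 / (14 − 5) = 554.69/9.0 = 61.632 mL/cmH2O.
τ = R × C = 10.384 × 0.06163 L/cmH2O = 0.64 s.
Fraction remaining = e^(−Te/τ) = e^(−0.97/0.64) = 0.2197; trapped volume = 554.69 × 0.2197 = 121.87 mL.
Additional alveolar pressure from trapping ≈ V_trapped / C = 121.87 / 61.632 = 1.977 cmH2O.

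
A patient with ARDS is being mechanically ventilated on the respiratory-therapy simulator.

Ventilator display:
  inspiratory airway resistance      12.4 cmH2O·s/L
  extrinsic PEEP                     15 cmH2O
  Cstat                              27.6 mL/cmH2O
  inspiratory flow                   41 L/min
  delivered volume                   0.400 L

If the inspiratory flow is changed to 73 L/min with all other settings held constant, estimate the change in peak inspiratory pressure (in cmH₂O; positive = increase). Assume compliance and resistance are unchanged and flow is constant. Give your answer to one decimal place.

6.6

Flow: 41 L/min ÷ 60 = 0.6833 L/s.
New flow: 73 L/min ÷ 60 = 1.2167 L/s.
PIP = Vt/C + R·V̇ + PEEP (constant-flow equation of motion).
Only the resistive term changes: ΔPIP = R × ΔV̇ = 12.4 × (1.2167 − 0.6833) = 12.4 × 0.5334 = 6.614 cmH2O.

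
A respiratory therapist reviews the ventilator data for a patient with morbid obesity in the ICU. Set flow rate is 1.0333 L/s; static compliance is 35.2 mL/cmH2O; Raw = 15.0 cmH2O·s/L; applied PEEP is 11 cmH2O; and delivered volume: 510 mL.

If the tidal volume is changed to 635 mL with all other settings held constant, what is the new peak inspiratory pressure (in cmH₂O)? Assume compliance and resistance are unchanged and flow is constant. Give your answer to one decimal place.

44.5

PIP = Vt/C + R·V̇ + PEEP (constant-flow equation of motion).
Only the elastic term changes: ΔPIP = ΔVt / C = (635 − 510) / 35.2 = 3.551 cmH2O.
Original PIP = 510/35.2 + 15.0×1.0333 + 11 = 40.988 cmH2O; new PIP = 40.988 + (3.551) = 44.539 cmH2O.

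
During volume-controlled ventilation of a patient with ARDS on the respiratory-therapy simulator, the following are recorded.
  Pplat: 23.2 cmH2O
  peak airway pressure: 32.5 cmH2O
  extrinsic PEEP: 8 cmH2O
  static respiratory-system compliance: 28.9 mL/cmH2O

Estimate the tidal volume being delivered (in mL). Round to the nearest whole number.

Vt = Cstat × (Pplat − PEEP) = 28.9 × (23.2 − 8) = 28.9 × 15.2 = 439.28 mL.

439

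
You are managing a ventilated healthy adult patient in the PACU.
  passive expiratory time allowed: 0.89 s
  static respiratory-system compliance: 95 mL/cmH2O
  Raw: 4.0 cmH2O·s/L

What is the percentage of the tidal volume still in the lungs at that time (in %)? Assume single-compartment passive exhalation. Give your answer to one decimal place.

9.6

τ = R × C = 4.0 × 95 mL/cmH2O = 4.0 × 0.095 L/cmH2O = 0.38 s.
Passive exhalation: V(t)/V₀ = e^(−t/τ) = e^(−0.89/0.38) = 0.09613.
Fraction remaining = 0.09613 → 9.613%.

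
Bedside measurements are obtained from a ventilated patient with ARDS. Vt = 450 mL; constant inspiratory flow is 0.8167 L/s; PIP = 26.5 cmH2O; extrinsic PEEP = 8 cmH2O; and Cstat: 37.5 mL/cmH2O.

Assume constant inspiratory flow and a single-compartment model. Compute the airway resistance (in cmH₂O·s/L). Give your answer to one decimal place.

Equation of motion (constant flow): PIP = Vt/C + R·V̇ + PEEP.
R·V̇ = PIP − Vt/C − PEEP = 26.5 − 450/37.5 − 8 = 26.5 − 12.0 − 8 = 6.5 cmH2O.
R = 6.5 / 0.8167 = 7.959 cmH2O·s/L.

8.0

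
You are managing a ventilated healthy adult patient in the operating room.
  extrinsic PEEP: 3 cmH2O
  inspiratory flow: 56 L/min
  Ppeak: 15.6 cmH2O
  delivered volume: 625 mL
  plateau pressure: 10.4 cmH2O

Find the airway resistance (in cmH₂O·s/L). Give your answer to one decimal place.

5.6

Flow: 56 L/min ÷ 60 = 0.9333 L/s.
Raw = (PIP − Pplat) / flow = (15.6 − 10.4) / 0.9333 = 5.2 / 0.9333 = 5.572 cmH2O·s/L.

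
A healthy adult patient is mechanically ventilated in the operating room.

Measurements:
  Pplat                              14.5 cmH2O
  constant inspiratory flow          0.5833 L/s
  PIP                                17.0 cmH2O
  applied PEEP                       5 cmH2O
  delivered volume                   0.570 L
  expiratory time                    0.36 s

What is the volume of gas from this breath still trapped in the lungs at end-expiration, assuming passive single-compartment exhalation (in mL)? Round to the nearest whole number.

141

R = (PIP − Pplat)/V̇ = (17.0 − 14.5) / 0.5833 = 2.5/0.5833 = 4.286 cmH2O·s/L.
C = Vt/(Pplat − PEEP) = 570.0 / (14.5 − 5) = 570.0/9.5 = 60.0 mL/cmH2O.
τ = R × C = 4.286 × 0.06 L/cmH2O = 0.2572 s.
Fraction remaining = e^(−Te/τ) = e^(−0.36/0.2572) = 0.2467.
Trapped volume = 570.0 × 0.2467 = 140.62 mL.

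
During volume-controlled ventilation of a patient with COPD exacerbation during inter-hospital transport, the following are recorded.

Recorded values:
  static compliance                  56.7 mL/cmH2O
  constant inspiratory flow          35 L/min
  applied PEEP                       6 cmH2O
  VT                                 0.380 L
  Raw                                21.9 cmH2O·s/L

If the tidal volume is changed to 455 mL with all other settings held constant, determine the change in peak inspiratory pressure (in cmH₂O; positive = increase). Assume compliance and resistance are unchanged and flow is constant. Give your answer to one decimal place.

PIP = Vt/C + R·V̇ + PEEP (constant-flow equation of motion).
Only the elastic term changes: ΔPIP = ΔVt / C = (455 − 380) / 56.7 = 1.323 cmH2O.

1.3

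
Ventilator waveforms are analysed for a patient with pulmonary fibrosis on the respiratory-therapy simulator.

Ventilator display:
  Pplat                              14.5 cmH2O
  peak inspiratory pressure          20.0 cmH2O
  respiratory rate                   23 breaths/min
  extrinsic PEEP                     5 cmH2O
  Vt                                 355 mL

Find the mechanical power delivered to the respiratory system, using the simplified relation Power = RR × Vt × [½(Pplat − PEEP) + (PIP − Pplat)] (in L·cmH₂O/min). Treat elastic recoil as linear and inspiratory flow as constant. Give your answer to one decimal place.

83.7

Per-breath work = Vt × [½(Pplat−PEEP) + (PIP−Pplat)] = 0.355 × [0.5×9.5 + 5.5] = 0.355 × 10.25 = 3.639 L·cmH2O.
Power = 23 × 3.639 = 83.697 L·cmH2O/min.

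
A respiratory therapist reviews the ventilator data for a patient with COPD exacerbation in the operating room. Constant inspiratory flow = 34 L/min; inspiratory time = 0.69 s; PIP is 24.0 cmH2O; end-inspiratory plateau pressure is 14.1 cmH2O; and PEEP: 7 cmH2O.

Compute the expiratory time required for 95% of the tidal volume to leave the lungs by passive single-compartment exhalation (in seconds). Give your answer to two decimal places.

Flow: 34 L/min ÷ 60 = 0.5667 L/s.
Vt = flow × Ti = 0.5667 L/s × 0.69 s × 1000 mL/L = 391.02 mL.
R = (PIP − Pplat)/V̇ = (24.0 − 14.1) / 0.5667 = 9.9/0.5667 = 17.47 cmH2O·s/L.
C = Vt/(Pplat − PEEP) = 391.02 / (14.1 − 7) = 391.02/7.1 = 55.073 mL/cmH2O.
τ = R × C = 17.47 × 0.05507 L/cmH2O = 0.9621 s.
t = −τ·ln(1 − 0.95) = −0.9621·ln(0.05) = 2.882 s.

2.88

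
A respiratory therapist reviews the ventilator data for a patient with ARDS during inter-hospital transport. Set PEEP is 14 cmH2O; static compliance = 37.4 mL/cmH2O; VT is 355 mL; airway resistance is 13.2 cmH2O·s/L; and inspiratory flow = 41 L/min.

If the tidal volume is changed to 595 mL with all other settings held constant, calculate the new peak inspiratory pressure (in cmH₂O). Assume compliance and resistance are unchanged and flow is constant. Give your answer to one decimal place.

38.9

Flow: 41 L/min ÷ 60 = 0.6833 L/s.
PIP = Vt/C + R·V̇ + PEEP (constant-flow equation of motion).
Only the elastic term changes: ΔPIP = ΔVt / C = (595 − 355) / 37.4 = 6.417 cmH2O.
Original PIP = 355/37.4 + 13.2×0.6833 + 14 = 32.512 cmH2O; new PIP = 32.512 + (6.417) = 38.929 cmH2O.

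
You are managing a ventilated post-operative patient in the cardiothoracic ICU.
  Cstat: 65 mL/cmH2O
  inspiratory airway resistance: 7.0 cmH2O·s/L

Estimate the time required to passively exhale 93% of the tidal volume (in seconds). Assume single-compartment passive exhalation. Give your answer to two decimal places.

1.21

τ = R × C = 7.0 × 65 mL/cmH2O = 7.0 × 0.065 L/cmH2O = 0.455 s.
Exhaled fraction f = 1 − e^(−t/τ) → t = −τ·ln(1 − f) = −0.455·ln(0.07) = 1.21 s.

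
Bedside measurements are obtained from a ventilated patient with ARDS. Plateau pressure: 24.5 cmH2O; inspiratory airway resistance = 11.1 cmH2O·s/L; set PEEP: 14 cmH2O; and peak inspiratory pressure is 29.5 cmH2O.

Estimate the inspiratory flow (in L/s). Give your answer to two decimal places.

flow = (PIP − Pplat) / Raw = 5.0 / 11.1 = 0.4505 L/s.

0.45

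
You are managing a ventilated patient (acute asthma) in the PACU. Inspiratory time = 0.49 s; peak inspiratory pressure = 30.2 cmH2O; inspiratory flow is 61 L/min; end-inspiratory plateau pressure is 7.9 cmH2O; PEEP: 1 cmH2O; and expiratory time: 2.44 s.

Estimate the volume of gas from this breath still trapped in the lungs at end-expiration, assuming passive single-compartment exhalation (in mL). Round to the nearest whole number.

107

Flow: 61 L/min ÷ 60 = 1.0167 L/s.
Vt = flow × Ti = 1.0167 L/s × 0.49 s × 1000 mL/L = 498.18 mL.
R = (PIP − Pplat)/V̇ = (30.2 − 7.9) / 1.0167 = 22.3/1.0167 = 21.934 cmH2O·s/L.
C = Vt/(Pplat − PEEP) = 498.18 / (7.9 − 1) = 498.18/6.9 = 72.2 mL/cmH2O.
τ = R × C = 21.934 × 0.0722 L/cmH2O = 1.584 s.
Fraction remaining = e^(−Te/τ) = e^(−2.44/1.584) = 0.2143.
Trapped volume = 498.18 × 0.2143 = 106.76 mL.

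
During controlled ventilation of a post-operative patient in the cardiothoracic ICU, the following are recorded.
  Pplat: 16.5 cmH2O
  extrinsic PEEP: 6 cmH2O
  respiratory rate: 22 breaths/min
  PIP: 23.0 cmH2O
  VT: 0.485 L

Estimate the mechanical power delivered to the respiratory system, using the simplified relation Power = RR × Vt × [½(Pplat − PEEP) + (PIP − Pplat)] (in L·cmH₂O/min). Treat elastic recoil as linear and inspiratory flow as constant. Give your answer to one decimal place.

125.4

Per-breath work = Vt × [½(Pplat−PEEP) + (PIP−Pplat)] = 0.485 × [0.5×10.5 + 6.5] = 0.485 × 11.75 = 5.699 L·cmH2O.
Power = 22 × 5.699 = 125.38 L·cmH2O/min.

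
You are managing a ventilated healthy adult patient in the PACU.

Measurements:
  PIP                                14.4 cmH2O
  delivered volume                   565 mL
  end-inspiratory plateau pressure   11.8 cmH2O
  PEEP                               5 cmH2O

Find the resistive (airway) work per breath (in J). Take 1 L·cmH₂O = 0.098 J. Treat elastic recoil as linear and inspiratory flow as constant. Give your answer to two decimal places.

With constant inspiratory flow the resistive pressure is constant at PIP − Pplat = 14.4 − 11.8 = 2.6 cmH2O, so resistive work = 2.6 × 0.565 = 1.469 L·cmH2O.
× 0.098 J/(L·cmH2O) → 0.144 J.

0.14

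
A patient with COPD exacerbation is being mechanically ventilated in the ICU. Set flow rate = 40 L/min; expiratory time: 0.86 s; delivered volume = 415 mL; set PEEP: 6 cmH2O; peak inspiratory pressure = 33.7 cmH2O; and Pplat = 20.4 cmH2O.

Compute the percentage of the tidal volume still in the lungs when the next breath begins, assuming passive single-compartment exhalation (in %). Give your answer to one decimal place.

Flow: 40 L/min ÷ 60 = 0.6667 L/s.
R = (PIP − Pplat)/V̇ = (33.7 − 20.4) / 0.6667 = 13.3/0.6667 = 19.949 cmH2O·s/L.
C = Vt/(Pplat − PEEP) = 415.0 / (20.4 − 6) = 415.0/14.4 = 28.819 mL/cmH2O.
τ = R × C = 19.949 × 0.02882 L/cmH2O = 0.5749 s.
Fraction remaining at end-expiration = e^(−Te/τ) = e^(−0.86/0.5749) = 0.224 → 22.4%.

22.4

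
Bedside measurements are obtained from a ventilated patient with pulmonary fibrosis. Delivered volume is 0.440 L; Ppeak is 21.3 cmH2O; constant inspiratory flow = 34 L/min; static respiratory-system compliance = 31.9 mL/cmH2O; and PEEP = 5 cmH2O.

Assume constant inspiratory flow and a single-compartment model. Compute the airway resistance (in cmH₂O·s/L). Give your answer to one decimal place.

4.4

Flow: 34 L/min ÷ 60 = 0.5667 L/s.
Equation of motion (constant flow): PIP = Vt/C + R·V̇ + PEEP.
R·V̇ = PIP − Vt/C − PEEP = 21.3 − 440/31.9 − 5 = 21.3 − 13.793 − 5 = 2.507 cmH2O.
R = 2.507 / 0.5667 = 4.424 cmH2O·s/L.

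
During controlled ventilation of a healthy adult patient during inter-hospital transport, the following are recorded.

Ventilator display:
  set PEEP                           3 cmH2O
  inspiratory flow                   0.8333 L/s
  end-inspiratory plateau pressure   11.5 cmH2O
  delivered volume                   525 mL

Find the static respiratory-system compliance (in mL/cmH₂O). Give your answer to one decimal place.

61.8

Cstat = Vt / (Pplat − PEEP) = 525 / (11.5 − 3) = 525 / 8.5 = 61.765 mL/cmH2O.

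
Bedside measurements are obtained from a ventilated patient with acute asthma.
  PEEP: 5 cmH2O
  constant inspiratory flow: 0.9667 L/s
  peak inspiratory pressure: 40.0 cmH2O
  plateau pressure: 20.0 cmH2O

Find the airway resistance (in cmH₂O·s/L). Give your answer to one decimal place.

Raw = (PIP − Pplat) / flow = (40.0 − 20.0) / 0.9667 = 20.0 / 0.9667 = 20.689 cmH2O·s/L.

20.7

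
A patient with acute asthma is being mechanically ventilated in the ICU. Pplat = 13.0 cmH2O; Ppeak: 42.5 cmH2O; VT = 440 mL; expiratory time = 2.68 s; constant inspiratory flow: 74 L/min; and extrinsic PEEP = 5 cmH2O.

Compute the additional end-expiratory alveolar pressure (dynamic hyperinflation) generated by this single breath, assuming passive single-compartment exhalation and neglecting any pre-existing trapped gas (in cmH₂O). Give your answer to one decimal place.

1.0

Flow: 74 L/min ÷ 60 = 1.2333 L/s.
R = (PIP − Pplat)/V̇ = (42.5 − 13.0) / 1.2333 = 29.5/1.2333 = 23.92 cmH2O·s/L.
C = Vt/(Pplat − PEEP) = 440.0 / (13.0 − 5) = 440.0/8.0 = 55.0 mL/cmH2O.
τ = R × C = 23.92 × 0.055 L/cmH2O = 1.316 s.
Fraction remaining = e^(−Te/τ) = e^(−2.68/1.316) = 0.1305; trapped volume = 440.0 × 0.1305 = 57.42 mL.
Additional alveolar pressure from trapping ≈ V_trapped / C = 57.42 / 55.0 = 1.044 cmH2O.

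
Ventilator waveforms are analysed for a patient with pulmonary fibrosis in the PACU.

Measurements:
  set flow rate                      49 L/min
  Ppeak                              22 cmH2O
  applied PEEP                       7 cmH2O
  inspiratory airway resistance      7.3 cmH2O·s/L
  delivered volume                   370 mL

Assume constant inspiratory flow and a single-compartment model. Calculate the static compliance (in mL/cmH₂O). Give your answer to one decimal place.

Flow: 49 L/min ÷ 60 = 0.8167 L/s.
Equation of motion (constant flow): PIP = Vt/C + R·V̇ + PEEP.
Vt/C = PIP − R·V̇ − PEEP = 22 − 7.3×0.8167 − 7 = 22 − 5.962 − 7 = 9.038 cmH2O.
C = Vt / 9.038 = 370 / 9.038 = 40.938 mL/cmH2O.

40.9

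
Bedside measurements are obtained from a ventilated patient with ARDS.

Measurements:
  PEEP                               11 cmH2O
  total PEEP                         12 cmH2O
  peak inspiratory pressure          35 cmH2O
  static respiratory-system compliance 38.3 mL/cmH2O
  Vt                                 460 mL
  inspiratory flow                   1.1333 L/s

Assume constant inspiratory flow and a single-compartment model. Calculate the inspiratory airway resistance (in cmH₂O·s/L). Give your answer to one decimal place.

9.7

Total PEEP = 12 cmH2O (set 11 + intrinsic 1); this is the baseline alveolar pressure.
Equation of motion (constant flow): PIP = Vt/C + R·V̇ + PEEP.
R·V̇ = PIP − Vt/C − PEEP = 35 − 460/38.3 − 12 = 35 − 12.01 − 12 = 10.99 cmH2O.
R = 10.99 / 1.1333 = 9.697 cmH2O·s/L.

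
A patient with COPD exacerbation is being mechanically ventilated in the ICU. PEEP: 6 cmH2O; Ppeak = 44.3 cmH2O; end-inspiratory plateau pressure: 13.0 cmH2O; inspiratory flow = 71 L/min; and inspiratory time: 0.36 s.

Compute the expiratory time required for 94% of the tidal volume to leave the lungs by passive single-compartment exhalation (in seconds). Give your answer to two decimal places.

Flow: 71 L/min ÷ 60 = 1.1833 L/s.
Vt = flow × Ti = 1.1833 L/s × 0.36 s × 1000 mL/L = 425.99 mL.
R = (PIP − Pplat)/V̇ = (44.3 − 13.0) / 1.1833 = 31.3/1.1833 = 26.451 cmH2O·s/L.
C = Vt/(Pplat − PEEP) = 425.99 / (13.0 − 6) = 425.99/7.0 = 60.856 mL/cmH2O.
τ = R × C = 26.451 × 0.06086 L/cmH2O = 1.61 s.
t = −τ·ln(1 − 0.94) = −1.61·ln(0.06) = 4.53 s.

4.53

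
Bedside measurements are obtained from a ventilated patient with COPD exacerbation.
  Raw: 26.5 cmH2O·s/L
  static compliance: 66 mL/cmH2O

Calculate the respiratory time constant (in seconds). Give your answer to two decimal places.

τ = R × C = 26.5 × 66 mL/cmH2O = 26.5 × 0.066 L/cmH2O = 1.749 s.

1.75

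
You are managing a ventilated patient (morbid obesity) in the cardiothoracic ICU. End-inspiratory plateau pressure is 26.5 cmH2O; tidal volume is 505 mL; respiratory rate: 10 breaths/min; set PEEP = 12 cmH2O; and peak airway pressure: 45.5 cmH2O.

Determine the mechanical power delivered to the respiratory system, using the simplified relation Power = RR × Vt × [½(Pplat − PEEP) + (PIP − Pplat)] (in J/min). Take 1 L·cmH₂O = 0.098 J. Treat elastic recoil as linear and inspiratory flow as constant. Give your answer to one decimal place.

13.0

Per-breath work = Vt × [½(Pplat−PEEP) + (PIP−Pplat)] = 0.505 × [0.5×14.5 + 19.0] = 0.505 × 26.25 = 13.256 L·cmH2O.
Power = 10 × 13.256 = 132.56 L·cmH2O/min.
× 0.098 J/(L·cmH2O) → 12.991 J/min.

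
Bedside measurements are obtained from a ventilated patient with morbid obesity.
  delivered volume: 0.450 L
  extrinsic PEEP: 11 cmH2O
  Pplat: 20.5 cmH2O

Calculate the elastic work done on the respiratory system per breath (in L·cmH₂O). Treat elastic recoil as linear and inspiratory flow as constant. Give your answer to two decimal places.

2.14

Elastic work ≈ ½ × (Pplat − PEEP) × Vt = 0.5 × (20.5 − 11) × 0.450 L = 0.5 × 9.5 × 0.450 = 2.138 L·cmH2O.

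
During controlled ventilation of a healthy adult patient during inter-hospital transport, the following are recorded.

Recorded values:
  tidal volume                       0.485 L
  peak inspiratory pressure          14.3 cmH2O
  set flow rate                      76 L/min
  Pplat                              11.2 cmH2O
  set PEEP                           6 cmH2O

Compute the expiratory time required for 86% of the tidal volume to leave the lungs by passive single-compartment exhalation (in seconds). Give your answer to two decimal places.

Flow: 76 L/min ÷ 60 = 1.2667 L/s.
R = (PIP − Pplat)/V̇ = (14.3 − 11.2) / 1.2667 = 3.1/1.2667 = 2.447 cmH2O·s/L.
C = Vt/(Pplat − PEEP) = 485.0 / (11.2 − 6) = 485.0/5.2 = 93.269 mL/cmH2O.
τ = R × C = 2.447 × 0.09327 L/cmH2O = 0.2282 s.
t = −τ·ln(1 − 0.86) = −0.2282·ln(0.14) = 0.4487 s.

0.45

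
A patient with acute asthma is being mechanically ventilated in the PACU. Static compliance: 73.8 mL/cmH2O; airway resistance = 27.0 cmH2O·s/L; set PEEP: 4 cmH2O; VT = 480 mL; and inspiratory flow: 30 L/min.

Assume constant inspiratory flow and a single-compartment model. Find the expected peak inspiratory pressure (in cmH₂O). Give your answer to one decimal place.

Flow: 30 L/min ÷ 60 = 0.5 L/s.
Equation of motion (constant flow): PIP = Vt/C + R·V̇ + PEEP.
PIP = 480/73.8 + 27.0×0.5 + 4 = 6.504 + 13.5 + 4 = 24.004 cmH2O.

24.0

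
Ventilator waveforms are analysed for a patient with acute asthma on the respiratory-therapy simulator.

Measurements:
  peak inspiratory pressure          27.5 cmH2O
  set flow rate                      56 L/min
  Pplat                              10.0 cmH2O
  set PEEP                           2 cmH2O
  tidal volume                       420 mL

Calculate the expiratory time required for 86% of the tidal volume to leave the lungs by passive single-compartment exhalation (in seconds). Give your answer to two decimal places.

Flow: 56 L/min ÷ 60 = 0.9333 L/s.
R = (PIP − Pplat)/V̇ = (27.5 − 10.0) / 0.9333 = 17.5/0.9333 = 18.751 cmH2O·s/L.
C = Vt/(Pplat − PEEP) = 420.0 / (10.0 − 2) = 420.0/8.0 = 52.5 mL/cmH2O.
τ = R × C = 18.751 × 0.0525 L/cmH2O = 0.9844 s.
t = −τ·ln(1 − 0.86) = −0.9844·ln(0.14) = 1.935 s.

1.94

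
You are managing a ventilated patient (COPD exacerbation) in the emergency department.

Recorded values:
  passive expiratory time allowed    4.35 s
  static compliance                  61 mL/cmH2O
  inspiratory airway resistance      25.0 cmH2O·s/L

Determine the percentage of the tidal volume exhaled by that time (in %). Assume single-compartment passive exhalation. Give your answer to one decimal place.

94.2

τ = R × C = 25.0 × 61 mL/cmH2O = 25.0 × 0.061 L/cmH2O = 1.525 s.
Passive exhalation: V(t)/V₀ = e^(−t/τ) = e^(−4.35/1.525) = 0.0577.
Fraction exhaled = 1 − 0.0577 = 0.9423 → 94.23%.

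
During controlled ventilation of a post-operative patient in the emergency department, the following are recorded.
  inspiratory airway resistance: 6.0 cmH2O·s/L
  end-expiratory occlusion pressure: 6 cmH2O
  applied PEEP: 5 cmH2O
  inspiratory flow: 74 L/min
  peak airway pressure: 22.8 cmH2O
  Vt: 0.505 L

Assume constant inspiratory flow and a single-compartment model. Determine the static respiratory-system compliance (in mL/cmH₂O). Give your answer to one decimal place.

53.7

Flow: 74 L/min ÷ 60 = 1.2333 L/s.
Total PEEP = 6 cmH2O (set 5 + intrinsic 1); this is the baseline alveolar pressure.
Equation of motion (constant flow): PIP = Vt/C + R·V̇ + PEEP.
Vt/C = PIP − R·V̇ − PEEP = 22.8 − 6.0×1.2333 − 6 = 22.8 − 7.4 − 6 = 9.4 cmH2O.
C = Vt / 9.4 = 505 / 9.4 = 53.723 mL/cmH2O.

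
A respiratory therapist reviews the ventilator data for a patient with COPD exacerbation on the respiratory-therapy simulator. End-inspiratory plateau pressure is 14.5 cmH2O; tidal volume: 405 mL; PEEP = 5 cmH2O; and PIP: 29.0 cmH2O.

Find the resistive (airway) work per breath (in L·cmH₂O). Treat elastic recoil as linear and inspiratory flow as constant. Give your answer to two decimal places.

5.87

With constant inspiratory flow the resistive pressure is constant at PIP − Pplat = 29.0 − 14.5 = 14.5 cmH2O, so resistive work = 14.5 × 0.405 = 5.873 L·cmH2O.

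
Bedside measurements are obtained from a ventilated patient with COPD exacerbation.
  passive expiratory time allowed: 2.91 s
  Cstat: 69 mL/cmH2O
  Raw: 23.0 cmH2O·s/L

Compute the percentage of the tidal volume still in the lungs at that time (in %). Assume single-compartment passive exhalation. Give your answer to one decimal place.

16.0

τ = R × C = 23.0 × 69 mL/cmH2O = 23.0 × 0.069 L/cmH2O = 1.587 s.
Passive exhalation: V(t)/V₀ = e^(−t/τ) = e^(−2.91/1.587) = 0.1598.
Fraction remaining = 0.1598 → 15.98%.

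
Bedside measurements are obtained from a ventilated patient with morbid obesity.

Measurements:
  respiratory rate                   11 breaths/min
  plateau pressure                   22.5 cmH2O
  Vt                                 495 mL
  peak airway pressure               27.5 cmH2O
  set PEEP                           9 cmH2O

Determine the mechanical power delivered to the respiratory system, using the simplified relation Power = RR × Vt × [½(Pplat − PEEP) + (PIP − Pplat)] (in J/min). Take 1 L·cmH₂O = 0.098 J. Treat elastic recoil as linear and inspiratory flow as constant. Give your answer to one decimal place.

6.3

Per-breath work = Vt × [½(Pplat−PEEP) + (PIP−Pplat)] = 0.495 × [0.5×13.5 + 5.0] = 0.495 × 11.75 = 5.816 L·cmH2O.
Power = 11 × 5.816 = 63.976 L·cmH2O/min.
× 0.098 J/(L·cmH2O) → 6.27 J/min.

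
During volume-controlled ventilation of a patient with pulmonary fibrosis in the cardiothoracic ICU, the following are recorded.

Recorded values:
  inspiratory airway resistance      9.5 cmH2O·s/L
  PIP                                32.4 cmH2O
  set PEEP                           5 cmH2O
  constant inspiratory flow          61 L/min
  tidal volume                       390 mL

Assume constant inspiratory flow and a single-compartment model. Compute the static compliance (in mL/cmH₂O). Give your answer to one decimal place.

22.0

Flow: 61 L/min ÷ 60 = 1.0167 L/s.
Equation of motion (constant flow): PIP = Vt/C + R·V̇ + PEEP.
Vt/C = PIP − R·V̇ − PEEP = 32.4 − 9.5×1.0167 − 5 = 32.4 − 9.659 − 5 = 17.741 cmH2O.
C = Vt / 17.741 = 390 / 17.741 = 21.983 mL/cmH2O.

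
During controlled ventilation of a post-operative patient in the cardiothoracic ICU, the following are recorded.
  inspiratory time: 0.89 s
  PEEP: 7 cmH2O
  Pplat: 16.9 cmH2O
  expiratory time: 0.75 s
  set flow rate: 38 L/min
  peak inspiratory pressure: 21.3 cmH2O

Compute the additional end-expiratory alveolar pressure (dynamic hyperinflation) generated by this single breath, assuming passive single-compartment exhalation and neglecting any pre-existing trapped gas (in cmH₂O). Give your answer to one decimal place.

1.5

Flow: 38 L/min ÷ 60 = 0.6333 L/s.
Vt = flow × Ti = 0.6333 L/s × 0.89 s × 1000 mL/L = 563.64 mL.
R = (PIP − Pplat)/V̇ = (21.3 − 16.9) / 0.6333 = 4.4/0.6333 = 6.948 cmH2O·s/L.
C = Vt/(Pplat − PEEP) = 563.64 / (16.9 − 7) = 563.64/9.9 = 56.933 mL/cmH2O.
τ = R × C = 6.948 × 0.05693 L/cmH2O = 0.3955 s.
Fraction remaining = e^(−Te/τ) = e^(−0.75/0.3955) = 0.1501; trapped volume = 563.64 × 0.1501 = 84.602 mL.
Additional alveolar pressure from trapping ≈ V_trapped / C = 84.602 / 56.933 = 1.486 cmH2O.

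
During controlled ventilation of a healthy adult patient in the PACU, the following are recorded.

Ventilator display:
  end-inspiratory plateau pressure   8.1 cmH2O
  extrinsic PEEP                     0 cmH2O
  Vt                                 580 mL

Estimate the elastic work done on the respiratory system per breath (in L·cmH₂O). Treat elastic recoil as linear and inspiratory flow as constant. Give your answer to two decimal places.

Elastic work ≈ ½ × (Pplat − PEEP) × Vt = 0.5 × (8.1 − 0) × 0.580 L = 0.5 × 8.1 × 0.580 = 2.349 L·cmH2O.

2.35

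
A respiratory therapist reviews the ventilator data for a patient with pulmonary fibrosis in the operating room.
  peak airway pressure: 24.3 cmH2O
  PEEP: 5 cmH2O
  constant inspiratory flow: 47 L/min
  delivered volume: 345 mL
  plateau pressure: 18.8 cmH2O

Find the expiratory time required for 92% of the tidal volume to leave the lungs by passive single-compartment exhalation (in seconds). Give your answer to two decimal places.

0.44

Flow: 47 L/min ÷ 60 = 0.7833 L/s.
R = (PIP − Pplat)/V̇ = (24.3 − 18.8) / 0.7833 = 5.5/0.7833 = 7.022 cmH2O·s/L.
C = Vt/(Pplat − PEEP) = 345.0 / (18.8 − 5) = 345.0/13.8 = 25.0 mL/cmH2O.
τ = R × C = 7.022 × 0.025 L/cmH2O = 0.1756 s.
t = −τ·ln(1 − 0.92) = −0.1756·ln(0.08) = 0.4435 s.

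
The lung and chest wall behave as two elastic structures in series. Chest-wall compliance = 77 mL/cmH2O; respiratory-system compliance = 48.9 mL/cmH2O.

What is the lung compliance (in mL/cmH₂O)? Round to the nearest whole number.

1/CL = 1/Crs − 1/Ccw.
1/CL = 1/48.9 − 1/77 = 0.007463.
CL = 133.99 mL/cmH2O.

134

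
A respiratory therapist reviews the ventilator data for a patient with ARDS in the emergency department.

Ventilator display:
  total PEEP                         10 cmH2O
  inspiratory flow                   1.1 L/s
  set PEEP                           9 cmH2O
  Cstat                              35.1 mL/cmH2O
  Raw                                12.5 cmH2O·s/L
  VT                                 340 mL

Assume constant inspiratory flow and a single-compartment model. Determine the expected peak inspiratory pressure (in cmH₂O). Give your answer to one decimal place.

33.4

Total PEEP = 10 cmH2O (set 9 + intrinsic 1); this is the baseline alveolar pressure.
Equation of motion (constant flow): PIP = Vt/C + R·V̇ + PEEP.
PIP = 340/35.1 + 12.5×1.1 + 10 = 9.687 + 13.75 + 10 = 33.437 cmH2O.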